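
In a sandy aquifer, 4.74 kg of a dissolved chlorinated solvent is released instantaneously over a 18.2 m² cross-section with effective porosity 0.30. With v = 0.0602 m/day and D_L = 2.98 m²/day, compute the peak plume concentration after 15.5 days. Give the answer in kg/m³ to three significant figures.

0.0360 kg/m³

The peak of an instantaneous 1D plume sits at x = vt; there the Gaussian factor is 1 and C_max = M/(n_e·A·√(4πDt)), where n_e·A is the pore area the mass is dissolved in.
√(4πDt) = √(4π × 2.98 × 15.5) = 24.09 m, so C_max = 4.74/(0.30 × 18.2 × 24.09) = 0.0360 kg/m³.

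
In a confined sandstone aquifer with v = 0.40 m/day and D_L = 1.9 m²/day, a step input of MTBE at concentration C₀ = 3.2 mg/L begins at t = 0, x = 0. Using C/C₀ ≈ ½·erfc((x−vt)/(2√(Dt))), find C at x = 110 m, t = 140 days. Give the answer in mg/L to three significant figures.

For a continuous step input, C/C₀ ≈ ½·erfc((x−vt)/(2√(Dt))).
vt = 0.40 × 140 = 56 m and 2√(Dt) = 2√(1.9 × 140) = 32.62 m.
Argument (x−vt)/(2√(Dt)) = (110 − 56)/32.62 = 1.655; ½·erfc(1.655) = 0.009628.
C = 3.2 × 0.009628 = 0.0308 mg/L.

0.0308 mg/L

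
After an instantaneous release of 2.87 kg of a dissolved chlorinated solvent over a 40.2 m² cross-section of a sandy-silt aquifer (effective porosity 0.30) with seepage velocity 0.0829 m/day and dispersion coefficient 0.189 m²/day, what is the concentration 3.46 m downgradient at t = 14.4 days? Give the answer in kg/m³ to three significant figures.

0.0254 kg/m³

For an instantaneous plane source, C(x,t) = M/(n_e·A·√(4πDt)) · exp(−(x−vt)²/(4Dt)), with n_e·A the pore (flow) area.
Plume center vt = 0.0829 × 14.4 = 1.19376 m, so the well at 3.46 m is 2.26624 m downgradient of the peak.
√(4πDt) = 5.848 m, giving peak height M/(n_e·A·√(4πDt)) = 2.87/(0.30 × 40.2 × 5.848) = 0.04069 kg/m³.
(x−vt)²/(4Dt) = (2.26624)²/(4 × 0.189 × 14.4) = 0.4718; exp(−0.4718) = 0.6239.
C = 0.04069 × 0.6239 = 0.0254 kg/m³.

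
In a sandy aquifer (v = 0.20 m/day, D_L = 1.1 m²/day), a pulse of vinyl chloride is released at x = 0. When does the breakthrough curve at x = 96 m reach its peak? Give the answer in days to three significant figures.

453 days

For the 1D instantaneous-source solution, setting ∂C/∂t = 0 at fixed x gives v²t² + 2Dt − x² = 0, so t = (√(D² + v²x²) − D)/v².
√(D² + v²x²) = √(1.1² + 0.20² × 96²) = 19.23; v² = 0.04.
t = (19.23 − 1.1)/0.04 = 453 days (vs. the pure-advection estimate x/v = 480 d).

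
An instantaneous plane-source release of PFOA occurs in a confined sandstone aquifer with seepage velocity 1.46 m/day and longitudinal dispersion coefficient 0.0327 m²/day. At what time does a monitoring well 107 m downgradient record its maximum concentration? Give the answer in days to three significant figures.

73.3 days

For the 1D instantaneous-source solution, setting ∂C/∂t = 0 at fixed x gives v²t² + 2Dt − x² = 0, so t = (√(D² + v²x²) − D)/v².
√(D² + v²x²) = √(0.0327² + 1.46² × 107²) = 156.2; v² = 2.1316.
t = (156.2 − 0.0327)/2.1316 = 73.3 days (vs. the pure-advection estimate x/v = 73.3 d).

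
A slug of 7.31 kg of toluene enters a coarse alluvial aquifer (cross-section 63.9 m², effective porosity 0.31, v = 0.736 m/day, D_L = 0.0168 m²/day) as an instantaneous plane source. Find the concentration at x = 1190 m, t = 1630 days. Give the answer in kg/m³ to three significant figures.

For an instantaneous plane source, C(x,t) = M/(n_e·A·√(4πDt)) · exp(−(x−vt)²/(4Dt)), with n_e·A the pore (flow) area.
Plume center vt = 0.736 × 1630 = 1199.68 m, so the well at 1190 m is 9.68 m upgradient of the peak.
√(4πDt) = 18.55 m, giving peak height M/(n_e·A·√(4πDt)) = 7.31/(0.31 × 63.9 × 18.55) = 0.01989 kg/m³.
(x−vt)²/(4Dt) = (-9.68)²/(4 × 0.0168 × 1630) = 0.8554; exp(−0.8554) = 0.4251.
C = 0.01989 × 0.4251 = 0.00846 kg/m³.

0.00846 kg/m³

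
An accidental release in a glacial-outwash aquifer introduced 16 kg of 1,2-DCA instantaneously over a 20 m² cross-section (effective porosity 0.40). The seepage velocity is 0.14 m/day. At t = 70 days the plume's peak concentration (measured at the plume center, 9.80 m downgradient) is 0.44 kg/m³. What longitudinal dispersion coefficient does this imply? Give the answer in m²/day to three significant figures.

At the plume center C_max = M/(n_e·A·√(4πDt)), so D = M²/(4πt·(n_e·A·C_max)²).
n_e·A·C_max = 0.40 × 20 × 0.44 = 3.520 kg/m.
D = 16²/(4π × 70 × 3.520²) = 0.0235 m²/day.

0.0235 m²/day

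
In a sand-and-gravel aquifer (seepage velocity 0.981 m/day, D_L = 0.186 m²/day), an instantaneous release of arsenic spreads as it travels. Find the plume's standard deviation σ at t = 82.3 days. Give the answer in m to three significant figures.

Dispersive spreading gives a Gaussian with σ² = 2Dt; advection only shifts the center.
σ = √(2 × 0.186 × 82.3) = 5.53 m.

5.53 m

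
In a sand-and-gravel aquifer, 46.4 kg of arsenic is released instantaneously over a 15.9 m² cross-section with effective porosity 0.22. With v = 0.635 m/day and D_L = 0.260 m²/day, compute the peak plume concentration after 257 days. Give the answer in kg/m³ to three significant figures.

The peak of an instantaneous 1D plume sits at x = vt; there the Gaussian factor is 1 and C_max = M/(n_e·A·√(4πDt)), where n_e·A is the pore area the mass is dissolved in.
√(4πDt) = √(4π × 0.260 × 257) = 28.98 m, so C_max = 46.4/(0.22 × 15.9 × 28.98) = 0.458 kg/m³.

0.458 kg/m³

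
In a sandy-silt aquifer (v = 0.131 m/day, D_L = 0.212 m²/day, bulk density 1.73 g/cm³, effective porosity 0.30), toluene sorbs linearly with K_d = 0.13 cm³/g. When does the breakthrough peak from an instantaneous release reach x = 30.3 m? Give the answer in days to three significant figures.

Retardation factor R = 1 + ρ_b·K_d/n = 1 + 1.73 × 0.13/0.30 = 1.750.
Sorption retards both mechanisms: v_R = v/R = 0.07486 m/day, D_R = D/R = 0.1211 m²/day.
Peak time from v_R²t² + 2D_R t − x² = 0: t = (√(D_R² + v_R²x²) − D_R)/v_R².
√(D_R² + v_R²x²) = √(0.1211² + 0.07486² × 30.3²) = 2.271; v_R² = 0.005604.
t = (2.271 − 0.1211)/0.005604 = 384 days.

384 days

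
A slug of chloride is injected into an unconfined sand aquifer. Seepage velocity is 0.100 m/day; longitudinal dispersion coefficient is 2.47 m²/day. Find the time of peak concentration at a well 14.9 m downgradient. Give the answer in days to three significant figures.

For the 1D instantaneous-source solution, setting ∂C/∂t = 0 at fixed x gives v²t² + 2Dt − x² = 0, so t = (√(D² + v²x²) − D)/v².
√(D² + v²x²) = √(2.47² + 0.100² × 14.9²) = 2.885; v² = 0.01.
t = (2.885 − 2.47)/0.01 = 41.5 days (vs. the pure-advection estimate x/v = 149 d).

41.5 days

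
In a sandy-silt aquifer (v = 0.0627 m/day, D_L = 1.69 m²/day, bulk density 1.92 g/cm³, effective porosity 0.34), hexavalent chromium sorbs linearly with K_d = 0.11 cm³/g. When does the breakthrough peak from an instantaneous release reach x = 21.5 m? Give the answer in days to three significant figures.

195 days

Retardation factor R = 1 + ρ_b·K_d/n = 1 + 1.92 × 0.11/0.34 = 1.621.
Sorption retards both mechanisms: v_R = v/R = 0.03868 m/day, D_R = D/R = 1.043 m²/day.
Peak time from v_R²t² + 2D_R t − x² = 0: t = (√(D_R² + v_R²x²) − D_R)/v_R².
√(D_R² + v_R²x²) = √(1.043² + 0.03868² × 21.5²) = 1.334; v_R² = 0.001496.
t = (1.334 − 1.043)/0.001496 = 195 days.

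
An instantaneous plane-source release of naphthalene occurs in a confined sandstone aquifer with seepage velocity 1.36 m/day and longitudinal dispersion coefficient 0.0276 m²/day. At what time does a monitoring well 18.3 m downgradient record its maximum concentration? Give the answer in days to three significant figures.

13.4 days

For the 1D instantaneous-source solution, setting ∂C/∂t = 0 at fixed x gives v²t² + 2Dt − x² = 0, so t = (√(D² + v²x²) − D)/v².
√(D² + v²x²) = √(0.0276² + 1.36² × 18.3²) = 24.89; v² = 1.8496.
t = (24.89 − 0.0276)/1.8496 = 13.4 days (vs. the pure-advection estimate x/v = 13.5 d).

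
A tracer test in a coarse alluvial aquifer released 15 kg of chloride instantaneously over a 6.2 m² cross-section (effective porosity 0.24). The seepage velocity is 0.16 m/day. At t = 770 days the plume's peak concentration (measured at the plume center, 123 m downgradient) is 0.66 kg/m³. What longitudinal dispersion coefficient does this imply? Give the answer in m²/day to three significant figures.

At the plume center C_max = M/(n_e·A·√(4πDt)), so D = M²/(4πt·(n_e·A·C_max)²).
n_e·A·C_max = 0.24 × 6.2 × 0.66 = 0.9821 kg/m.
D = 15²/(4π × 770 × 0.9821²) = 0.0241 m²/day.

0.0241 m²/day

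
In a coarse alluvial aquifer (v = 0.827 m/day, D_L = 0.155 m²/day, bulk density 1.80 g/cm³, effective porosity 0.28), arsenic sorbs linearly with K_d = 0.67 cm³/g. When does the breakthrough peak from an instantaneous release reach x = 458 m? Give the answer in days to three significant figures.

2940 days

Retardation factor R = 1 + ρ_b·K_d/n = 1 + 1.80 × 0.67/0.28 = 5.307.
Sorption retards both mechanisms: v_R = v/R = 0.1558 m/day, D_R = D/R = 0.02921 m²/day.
Peak time from v_R²t² + 2D_R t − x² = 0: t = (√(D_R² + v_R²x²) − D_R)/v_R².
√(D_R² + v_R²x²) = √(0.02921² + 0.1558² × 458²) = 71.36; v_R² = 0.02427.
t = (71.36 − 0.02921)/0.02427 = 2940 days.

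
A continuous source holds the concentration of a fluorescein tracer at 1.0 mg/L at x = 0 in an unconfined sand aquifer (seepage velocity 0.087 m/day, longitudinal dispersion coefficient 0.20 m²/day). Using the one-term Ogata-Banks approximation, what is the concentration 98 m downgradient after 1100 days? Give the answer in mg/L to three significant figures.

For a continuous step input, C/C₀ ≈ ½·erfc((x−vt)/(2√(Dt))).
vt = 0.087 × 1100 = 95.7 m and 2√(Dt) = 2√(0.20 × 1100) = 29.66 m.
Argument (x−vt)/(2√(Dt)) = (98 − 95.7)/29.66 = 0.07755; ½·erfc(0.07755) = 0.4563.
C = 1.0 × 0.4563 = 0.456 mg/L.

0.456 mg/L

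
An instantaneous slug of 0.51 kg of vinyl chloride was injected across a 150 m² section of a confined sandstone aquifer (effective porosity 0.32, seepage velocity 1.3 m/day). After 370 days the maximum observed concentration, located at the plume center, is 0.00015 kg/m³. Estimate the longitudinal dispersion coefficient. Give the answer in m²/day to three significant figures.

1.08 m²/day

At the plume center C_max = M/(n_e·A·√(4πDt)), so D = M²/(4πt·(n_e·A·C_max)²).
n_e·A·C_max = 0.32 × 150 × 0.00015 = 0.007200 kg/m.
D = 0.51²/(4π × 370 × 0.007200²) = 1.08 m²/day.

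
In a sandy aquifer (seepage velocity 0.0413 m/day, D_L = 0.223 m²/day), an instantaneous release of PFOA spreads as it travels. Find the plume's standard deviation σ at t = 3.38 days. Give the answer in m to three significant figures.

Dispersive spreading gives a Gaussian with σ² = 2Dt; advection only shifts the center.
σ = √(2 × 0.223 × 3.38) = 1.23 m.

1.23 m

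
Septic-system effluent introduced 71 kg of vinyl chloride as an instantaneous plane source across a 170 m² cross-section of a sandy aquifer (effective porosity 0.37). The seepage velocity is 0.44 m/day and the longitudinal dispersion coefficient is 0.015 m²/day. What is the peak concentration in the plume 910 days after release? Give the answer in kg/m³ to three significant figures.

The peak of an instantaneous 1D plume sits at x = vt; there the Gaussian factor is 1 and C_max = M/(n_e·A·√(4πDt)), where n_e·A is the pore area the mass is dissolved in.
√(4πDt) = √(4π × 0.015 × 910) = 13.10 m, so C_max = 71/(0.37 × 170 × 13.10) = 0.0862 kg/m³.

0.0862 kg/m³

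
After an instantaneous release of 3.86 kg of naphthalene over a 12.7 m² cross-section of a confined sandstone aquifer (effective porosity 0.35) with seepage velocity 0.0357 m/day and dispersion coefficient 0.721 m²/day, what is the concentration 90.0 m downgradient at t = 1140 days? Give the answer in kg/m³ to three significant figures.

0.00408 kg/m³

For an instantaneous plane source, C(x,t) = M/(n_e·A·√(4πDt)) · exp(−(x−vt)²/(4Dt)), with n_e·A the pore (flow) area.
Plume center vt = 0.0357 × 1140 = 40.698 m, so the well at 90.0 m is 49.302 m downgradient of the peak.
√(4πDt) = 101.6 m, giving peak height M/(n_e·A·√(4πDt)) = 3.86/(0.35 × 12.7 × 101.6) = 0.008547 kg/m³.
(x−vt)²/(4Dt) = (49.302)²/(4 × 0.721 × 1140) = 0.7393; exp(−0.7393) = 0.4774.
C = 0.008547 × 0.4774 = 0.00408 kg/m³.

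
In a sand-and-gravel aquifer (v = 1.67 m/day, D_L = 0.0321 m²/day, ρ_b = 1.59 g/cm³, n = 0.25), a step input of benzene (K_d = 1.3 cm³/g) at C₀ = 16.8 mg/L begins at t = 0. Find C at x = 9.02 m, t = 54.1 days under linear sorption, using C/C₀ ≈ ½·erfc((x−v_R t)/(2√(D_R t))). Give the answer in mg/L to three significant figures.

14.8 mg/L

Retardation factor R = 1 + ρ_b·K_d/n = 1 + 1.59 × 1.3/0.25 = 9.268.
Sorption retards both mechanisms: v_R = v/R = 0.1802 m/day, D_R = D/R = 0.003464 m²/day.
v_R·t = 0.1802 × 54.1 = 9.74882 m; 2√(D_R t) = 0.8658 m; argument = (9.02 − 9.74882)/0.8658 = -0.8418.
C = C₀ × ½·erfc(-0.8418) = 16.8 × 0.8831 = 14.8 mg/L.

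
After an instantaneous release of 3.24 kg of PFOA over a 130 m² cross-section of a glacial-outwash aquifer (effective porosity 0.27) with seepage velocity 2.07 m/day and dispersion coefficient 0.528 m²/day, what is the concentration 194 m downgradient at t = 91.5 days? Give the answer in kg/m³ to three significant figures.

For an instantaneous plane source, C(x,t) = M/(n_e·A·√(4πDt)) · exp(−(x−vt)²/(4Dt)), with n_e·A the pore (flow) area.
Plume center vt = 2.07 × 91.5 = 189.405 m, so the well at 194 m is 4.595 m downgradient of the peak.
√(4πDt) = 24.64 m, giving peak height M/(n_e·A·√(4πDt)) = 3.24/(0.27 × 130 × 24.64) = 0.003746 kg/m³.
(x−vt)²/(4Dt) = (4.595)²/(4 × 0.528 × 91.5) = 0.1093; exp(−0.1093) = 0.8965.
C = 0.003746 × 0.8965 = 0.00336 kg/m³.

0.00336 kg/m³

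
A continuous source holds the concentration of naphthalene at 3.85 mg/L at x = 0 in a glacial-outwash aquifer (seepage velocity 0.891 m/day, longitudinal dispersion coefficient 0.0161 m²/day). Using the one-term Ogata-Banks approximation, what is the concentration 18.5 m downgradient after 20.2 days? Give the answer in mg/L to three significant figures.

1.03 mg/L

For a continuous step input, C/C₀ ≈ ½·erfc((x−vt)/(2√(Dt))).
vt = 0.891 × 20.2 = 17.9982 m and 2√(Dt) = 2√(0.0161 × 20.2) = 1.141 m.
Argument (x−vt)/(2√(Dt)) = (18.5 − 17.9982)/1.141 = 0.4398; ½·erfc(0.4398) = 0.2670.
C = 3.85 × 0.2670 = 1.03 mg/L.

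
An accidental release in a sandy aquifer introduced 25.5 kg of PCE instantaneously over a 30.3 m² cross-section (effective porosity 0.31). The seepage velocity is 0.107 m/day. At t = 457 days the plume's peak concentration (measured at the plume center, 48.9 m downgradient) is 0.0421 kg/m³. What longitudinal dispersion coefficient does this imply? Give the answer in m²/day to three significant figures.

0.724 m²/day

At the plume center C_max = M/(n_e·A·√(4πDt)), so D = M²/(4πt·(n_e·A·C_max)²).
n_e·A·C_max = 0.31 × 30.3 × 0.0421 = 0.3954 kg/m.
D = 25.5²/(4π × 457 × 0.3954²) = 0.724 m²/day.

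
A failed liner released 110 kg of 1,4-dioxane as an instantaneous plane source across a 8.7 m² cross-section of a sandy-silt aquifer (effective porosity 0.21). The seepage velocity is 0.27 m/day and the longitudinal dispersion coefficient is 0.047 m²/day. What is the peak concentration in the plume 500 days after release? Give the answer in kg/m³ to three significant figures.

The peak of an instantaneous 1D plume sits at x = vt; there the Gaussian factor is 1 and C_max = M/(n_e·A·√(4πDt)), where n_e·A is the pore area the mass is dissolved in.
√(4πDt) = √(4π × 0.047 × 500) = 17.18 m, so C_max = 110/(0.21 × 8.7 × 17.18) = 3.50 kg/m³.

3.50 kg/m³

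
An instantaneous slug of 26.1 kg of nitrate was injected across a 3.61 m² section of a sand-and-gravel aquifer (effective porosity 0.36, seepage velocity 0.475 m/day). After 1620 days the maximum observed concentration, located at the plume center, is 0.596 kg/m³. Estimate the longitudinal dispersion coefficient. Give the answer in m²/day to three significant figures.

At the plume center C_max = M/(n_e·A·√(4πDt)), so D = M²/(4πt·(n_e·A·C_max)²).
n_e·A·C_max = 0.36 × 3.61 × 0.596 = 0.7746 kg/m.
D = 26.1²/(4π × 1620 × 0.7746²) = 0.0558 m²/day.

0.0558 m²/day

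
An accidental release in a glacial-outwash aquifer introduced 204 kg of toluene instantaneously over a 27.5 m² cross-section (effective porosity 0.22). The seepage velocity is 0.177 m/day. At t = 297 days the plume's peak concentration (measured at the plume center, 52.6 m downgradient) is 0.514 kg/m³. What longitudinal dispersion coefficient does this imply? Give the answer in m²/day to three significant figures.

1.15 m²/day

At the plume center C_max = M/(n_e·A·√(4πDt)), so D = M²/(4πt·(n_e·A·C_max)²).
n_e·A·C_max = 0.22 × 27.5 × 0.514 = 3.110 kg/m.
D = 204²/(4π × 297 × 3.110²) = 1.15 m²/day.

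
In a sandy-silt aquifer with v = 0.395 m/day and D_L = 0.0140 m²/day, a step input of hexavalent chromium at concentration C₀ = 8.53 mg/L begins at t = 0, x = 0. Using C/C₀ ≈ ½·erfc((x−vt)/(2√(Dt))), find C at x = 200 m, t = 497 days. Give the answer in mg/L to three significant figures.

1.38 mg/L

For a continuous step input, C/C₀ ≈ ½·erfc((x−vt)/(2√(Dt))).
vt = 0.395 × 497 = 196.315 m and 2√(Dt) = 2√(0.0140 × 497) = 5.276 m.
Argument (x−vt)/(2√(Dt)) = (200 − 196.315)/5.276 = 0.6984; ½·erfc(0.6984) = 0.1617.
C = 8.53 × 0.1617 = 1.38 mg/L.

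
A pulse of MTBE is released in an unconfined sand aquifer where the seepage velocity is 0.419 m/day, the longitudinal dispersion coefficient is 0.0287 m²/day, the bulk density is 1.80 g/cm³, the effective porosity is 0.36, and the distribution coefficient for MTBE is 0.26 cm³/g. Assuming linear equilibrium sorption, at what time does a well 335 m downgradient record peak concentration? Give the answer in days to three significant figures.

1840 days

Retardation factor R = 1 + ρ_b·K_d/n = 1 + 1.80 × 0.26/0.36 = 2.300.
Sorption retards both mechanisms: v_R = v/R = 0.1822 m/day, D_R = D/R = 0.01248 m²/day.
Peak time from v_R²t² + 2D_R t − x² = 0: t = (√(D_R² + v_R²x²) − D_R)/v_R².
√(D_R² + v_R²x²) = √(0.01248² + 0.1822² × 335²) = 61.04; v_R² = 0.03320.
t = (61.04 − 0.01248)/0.03320 = 1840 days.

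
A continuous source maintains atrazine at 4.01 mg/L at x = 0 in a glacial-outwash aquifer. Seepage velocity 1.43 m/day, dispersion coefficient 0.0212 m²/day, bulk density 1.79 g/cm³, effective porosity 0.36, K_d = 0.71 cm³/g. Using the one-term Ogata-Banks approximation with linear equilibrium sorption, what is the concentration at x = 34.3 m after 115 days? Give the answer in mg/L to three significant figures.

3.90 mg/L

Retardation factor R = 1 + ρ_b·K_d/n = 1 + 1.79 × 0.71/0.36 = 4.530.
Sorption retards both mechanisms: v_R = v/R = 0.3157 m/day, D_R = D/R = 0.004680 m²/day.
v_R·t = 0.3157 × 115 = 36.3055 m; 2√(D_R t) = 1.467 m; argument = (34.3 − 36.3055)/1.467 = -1.367.
C = C₀ × ½·erfc(-1.367) = 4.01 × 0.9734 = 3.90 mg/L.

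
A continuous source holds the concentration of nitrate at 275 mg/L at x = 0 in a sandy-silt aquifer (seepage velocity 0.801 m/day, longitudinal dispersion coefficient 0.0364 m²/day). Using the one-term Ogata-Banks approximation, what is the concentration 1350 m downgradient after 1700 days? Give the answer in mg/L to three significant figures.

For a continuous step input, C/C₀ ≈ ½·erfc((x−vt)/(2√(Dt))).
vt = 0.801 × 1700 = 1361.7 m and 2√(Dt) = 2√(0.0364 × 1700) = 15.73 m.
Argument (x−vt)/(2√(Dt)) = (1350 − 1361.7)/15.73 = -0.7438; ½·erfc(-0.7438) = 0.8536.
C = 275 × 0.8536 = 235 mg/L.

235 mg/L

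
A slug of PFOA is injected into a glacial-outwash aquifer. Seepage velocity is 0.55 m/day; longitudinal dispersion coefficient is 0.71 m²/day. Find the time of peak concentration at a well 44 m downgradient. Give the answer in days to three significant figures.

For the 1D instantaneous-source solution, setting ∂C/∂t = 0 at fixed x gives v²t² + 2Dt − x² = 0, so t = (√(D² + v²x²) − D)/v².
√(D² + v²x²) = √(0.71² + 0.55² × 44²) = 24.21; v² = 0.3025.
t = (24.21 − 0.71)/0.3025 = 77.7 days (vs. the pure-advection estimate x/v = 80.0 d).

77.7 days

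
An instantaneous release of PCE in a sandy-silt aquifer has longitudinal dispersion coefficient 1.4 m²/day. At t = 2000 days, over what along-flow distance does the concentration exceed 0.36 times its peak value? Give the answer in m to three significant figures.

The plume is Gaussian with σ = √(2Dt) = √(2 × 1.4 × 2000) = 74.83 m.
C/C_peak = exp(−Δx²/(2σ²)) = 0.36 ⇒ Δx = σ·√(−2 ln 0.36) = 74.83 × 1.429 = 106.9 m.
Width = 2Δx = 214 m.

214 m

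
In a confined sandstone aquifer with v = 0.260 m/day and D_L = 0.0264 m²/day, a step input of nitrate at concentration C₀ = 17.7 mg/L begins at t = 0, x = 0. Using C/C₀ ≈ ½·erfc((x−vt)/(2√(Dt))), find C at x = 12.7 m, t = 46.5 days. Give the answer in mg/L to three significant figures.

For a continuous step input, C/C₀ ≈ ½·erfc((x−vt)/(2√(Dt))).
vt = 0.260 × 46.5 = 12.09 m and 2√(Dt) = 2√(0.0264 × 46.5) = 2.216 m.
Argument (x−vt)/(2√(Dt)) = (12.7 − 12.09)/2.216 = 0.2753; ½·erfc(0.2753) = 0.3485.
C = 17.7 × 0.3485 = 6.17 mg/L.

6.17 mg/L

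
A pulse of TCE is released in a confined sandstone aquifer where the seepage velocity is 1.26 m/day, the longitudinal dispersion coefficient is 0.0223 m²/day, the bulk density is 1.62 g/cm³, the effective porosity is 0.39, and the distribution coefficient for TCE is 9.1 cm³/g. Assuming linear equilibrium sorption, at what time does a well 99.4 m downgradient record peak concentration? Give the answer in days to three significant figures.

3060 days

Retardation factor R = 1 + ρ_b·K_d/n = 1 + 1.62 × 9.1/0.39 = 38.80.
Sorption retards both mechanisms: v_R = v/R = 0.03247 m/day, D_R = D/R = 0.0005747 m²/day.
Peak time from v_R²t² + 2D_R t − x² = 0: t = (√(D_R² + v_R²x²) − D_R)/v_R².
√(D_R² + v_R²x²) = √(0.0005747² + 0.03247² × 99.4²) = 3.228; v_R² = 0.001054.
t = (3.228 − 0.0005747)/0.001054 = 3060 days.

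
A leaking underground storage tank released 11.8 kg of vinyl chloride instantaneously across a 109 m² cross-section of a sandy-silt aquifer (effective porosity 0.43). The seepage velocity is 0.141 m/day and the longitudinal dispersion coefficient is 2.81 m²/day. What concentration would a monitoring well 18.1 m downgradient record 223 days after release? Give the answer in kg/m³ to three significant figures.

0.00264 kg/m³

For an instantaneous plane source, C(x,t) = M/(n_e·A·√(4πDt)) · exp(−(x−vt)²/(4Dt)), with n_e·A the pore (flow) area.
Plume center vt = 0.141 × 223 = 31.443 m, so the well at 18.1 m is 13.343 m upgradient of the peak.
√(4πDt) = 88.74 m, giving peak height M/(n_e·A·√(4πDt)) = 11.8/(0.43 × 109 × 88.74) = 0.002837 kg/m³.
(x−vt)²/(4Dt) = (-13.343)²/(4 × 2.81 × 223) = 0.07103; exp(−0.07103) = 0.9314.
C = 0.002837 × 0.9314 = 0.00264 kg/m³.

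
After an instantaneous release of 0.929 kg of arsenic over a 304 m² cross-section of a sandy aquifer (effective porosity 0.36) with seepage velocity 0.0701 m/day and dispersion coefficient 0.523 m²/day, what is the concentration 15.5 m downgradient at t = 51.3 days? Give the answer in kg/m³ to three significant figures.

0.000123 kg/m³

For an instantaneous plane source, C(x,t) = M/(n_e·A·√(4πDt)) · exp(−(x−vt)²/(4Dt)), with n_e·A the pore (flow) area.
Plume center vt = 0.0701 × 51.3 = 3.59613 m, so the well at 15.5 m is 11.90387 m downgradient of the peak.
√(4πDt) = 18.36 m, giving peak height M/(n_e·A·√(4πDt)) = 0.929/(0.36 × 304 × 18.36) = 0.0004623 kg/m³.
(x−vt)²/(4Dt) = (11.90387)²/(4 × 0.523 × 51.3) = 1.320; exp(−1.320) = 0.2671.
C = 0.0004623 × 0.2671 = 0.000123 kg/m³.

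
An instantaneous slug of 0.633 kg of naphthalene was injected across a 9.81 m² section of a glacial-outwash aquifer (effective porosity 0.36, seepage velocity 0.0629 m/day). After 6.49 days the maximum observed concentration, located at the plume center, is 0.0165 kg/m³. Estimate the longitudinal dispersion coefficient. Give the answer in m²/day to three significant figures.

1.45 m²/day

At the plume center C_max = M/(n_e·A·√(4πDt)), so D = M²/(4πt·(n_e·A·C_max)²).
n_e·A·C_max = 0.36 × 9.81 × 0.0165 = 0.05827 kg/m.
D = 0.633²/(4π × 6.49 × 0.05827²) = 1.45 m²/day.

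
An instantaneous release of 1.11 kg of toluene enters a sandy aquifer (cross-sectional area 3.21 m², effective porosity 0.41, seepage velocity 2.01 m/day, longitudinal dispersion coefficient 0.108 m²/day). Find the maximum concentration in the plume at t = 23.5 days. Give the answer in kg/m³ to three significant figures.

0.149 kg/m³

The peak of an instantaneous 1D plume sits at x = vt; there the Gaussian factor is 1 and C_max = M/(n_e·A·√(4πDt)), where n_e·A is the pore area the mass is dissolved in.
√(4πDt) = √(4π × 0.108 × 23.5) = 5.647 m, so C_max = 1.11/(0.41 × 3.21 × 5.647) = 0.149 kg/m³.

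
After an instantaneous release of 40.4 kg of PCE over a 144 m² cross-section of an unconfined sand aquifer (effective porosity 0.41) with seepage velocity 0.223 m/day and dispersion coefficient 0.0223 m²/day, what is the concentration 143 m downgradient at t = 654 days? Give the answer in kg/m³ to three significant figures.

0.0440 kg/m³

For an instantaneous plane source, C(x,t) = M/(n_e·A·√(4πDt)) · exp(−(x−vt)²/(4Dt)), with n_e·A the pore (flow) area.
Plume center vt = 0.223 × 654 = 145.842 m, so the well at 143 m is 2.842 m upgradient of the peak.
√(4πDt) = 13.54 m, giving peak height M/(n_e·A·√(4πDt)) = 40.4/(0.41 × 144 × 13.54) = 0.05054 kg/m³.
(x−vt)²/(4Dt) = (-2.842)²/(4 × 0.0223 × 654) = 0.1385; exp(−0.1385) = 0.8707.
C = 0.05054 × 0.8707 = 0.0440 kg/m³.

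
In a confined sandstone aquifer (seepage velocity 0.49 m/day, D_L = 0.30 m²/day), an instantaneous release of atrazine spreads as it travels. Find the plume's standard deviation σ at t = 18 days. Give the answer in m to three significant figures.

Dispersive spreading gives a Gaussian with σ² = 2Dt; advection only shifts the center.
σ = √(2 × 0.30 × 18) = 3.29 m.

3.29 m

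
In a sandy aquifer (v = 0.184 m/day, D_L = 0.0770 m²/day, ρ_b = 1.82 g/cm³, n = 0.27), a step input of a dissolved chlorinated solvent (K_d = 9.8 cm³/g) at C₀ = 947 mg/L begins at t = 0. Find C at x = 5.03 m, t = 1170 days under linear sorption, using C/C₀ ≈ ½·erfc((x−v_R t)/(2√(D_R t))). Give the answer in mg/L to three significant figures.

126 mg/L

Retardation factor R = 1 + ρ_b·K_d/n = 1 + 1.82 × 9.8/0.27 = 67.06.
Sorption retards both mechanisms: v_R = v/R = 0.002744 m/day, D_R = D/R = 0.001148 m²/day.
v_R·t = 0.002744 × 1170 = 3.21048 m; 2√(D_R t) = 2.318 m; argument = (5.03 − 3.21048)/2.318 = 0.7850.
C = C₀ × ½·erfc(0.7850) = 947 × 0.1335 = 126 mg/L.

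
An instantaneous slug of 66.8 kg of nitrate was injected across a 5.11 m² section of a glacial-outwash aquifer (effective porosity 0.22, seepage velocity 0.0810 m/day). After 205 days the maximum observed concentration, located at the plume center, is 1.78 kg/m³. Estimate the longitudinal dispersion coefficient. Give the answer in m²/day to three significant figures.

0.433 m²/day

At the plume center C_max = M/(n_e·A·√(4πDt)), so D = M²/(4πt·(n_e·A·C_max)²).
n_e·A·C_max = 0.22 × 5.11 × 1.78 = 2.001 kg/m.
D = 66.8²/(4π × 205 × 2.001²) = 0.433 m²/day.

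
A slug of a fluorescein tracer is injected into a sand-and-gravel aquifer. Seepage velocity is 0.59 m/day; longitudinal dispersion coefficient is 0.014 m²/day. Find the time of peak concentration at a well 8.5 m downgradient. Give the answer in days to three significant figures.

14.4 days

For the 1D instantaneous-source solution, setting ∂C/∂t = 0 at fixed x gives v²t² + 2Dt − x² = 0, so t = (√(D² + v²x²) − D)/v².
√(D² + v²x²) = √(0.014² + 0.59² × 8.5²) = 5.015; v² = 0.3481.
t = (5.015 − 0.014)/0.3481 = 14.4 days (vs. the pure-advection estimate x/v = 14.4 d).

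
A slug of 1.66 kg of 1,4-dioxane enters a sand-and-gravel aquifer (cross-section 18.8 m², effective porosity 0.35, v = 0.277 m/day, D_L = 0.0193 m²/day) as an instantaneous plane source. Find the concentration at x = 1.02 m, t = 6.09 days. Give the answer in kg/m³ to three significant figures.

For an instantaneous plane source, C(x,t) = M/(n_e·A·√(4πDt)) · exp(−(x−vt)²/(4Dt)), with n_e·A the pore (flow) area.
Plume center vt = 0.277 × 6.09 = 1.68693 m, so the well at 1.02 m is 0.66693 m upgradient of the peak.
√(4πDt) = 1.215 m, giving peak height M/(n_e·A·√(4πDt)) = 1.66/(0.35 × 18.8 × 1.215) = 0.2076 kg/m³.
(x−vt)²/(4Dt) = (-0.66693)²/(4 × 0.0193 × 6.09) = 0.9461; exp(−0.9461) = 0.3883.
C = 0.2076 × 0.3883 = 0.0806 kg/m³.

0.0806 kg/m³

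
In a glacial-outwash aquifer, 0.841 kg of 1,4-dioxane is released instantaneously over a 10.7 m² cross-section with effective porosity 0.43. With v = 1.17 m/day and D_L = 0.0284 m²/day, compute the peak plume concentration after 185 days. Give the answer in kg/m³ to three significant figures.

The peak of an instantaneous 1D plume sits at x = vt; there the Gaussian factor is 1 and C_max = M/(n_e·A·√(4πDt)), where n_e·A is the pore area the mass is dissolved in.
√(4πDt) = √(4π × 0.0284 × 185) = 8.125 m, so C_max = 0.841/(0.43 × 10.7 × 8.125) = 0.0225 kg/m³.

0.0225 kg/m³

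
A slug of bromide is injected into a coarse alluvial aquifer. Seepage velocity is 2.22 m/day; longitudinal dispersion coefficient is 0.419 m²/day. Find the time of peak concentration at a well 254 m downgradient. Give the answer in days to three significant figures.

114 days

For the 1D instantaneous-source solution, setting ∂C/∂t = 0 at fixed x gives v²t² + 2Dt − x² = 0, so t = (√(D² + v²x²) − D)/v².
√(D² + v²x²) = √(0.419² + 2.22² × 254²) = 563.9; v² = 4.9284.
t = (563.9 − 0.419)/4.9284 = 114 days (vs. the pure-advection estimate x/v = 114 d).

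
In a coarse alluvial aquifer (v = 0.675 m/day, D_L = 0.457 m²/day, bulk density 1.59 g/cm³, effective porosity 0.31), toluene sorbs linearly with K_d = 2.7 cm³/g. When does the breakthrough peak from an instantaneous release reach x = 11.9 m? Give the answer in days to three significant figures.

Retardation factor R = 1 + ρ_b·K_d/n = 1 + 1.59 × 2.7/0.31 = 14.85.
Sorption retards both mechanisms: v_R = v/R = 0.04545 m/day, D_R = D/R = 0.03077 m²/day.
Peak time from v_R²t² + 2D_R t − x² = 0: t = (√(D_R² + v_R²x²) − D_R)/v_R².
√(D_R² + v_R²x²) = √(0.03077² + 0.04545² × 11.9²) = 0.5417; v_R² = 0.002066.
t = (0.5417 − 0.03077)/0.002066 = 247 days.

247 days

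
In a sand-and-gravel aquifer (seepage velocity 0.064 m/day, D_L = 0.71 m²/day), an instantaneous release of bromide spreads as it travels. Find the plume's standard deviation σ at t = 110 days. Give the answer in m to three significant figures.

12.5 m

Dispersive spreading gives a Gaussian with σ² = 2Dt; advection only shifts the center.
σ = √(2 × 0.71 × 110) = 12.5 m.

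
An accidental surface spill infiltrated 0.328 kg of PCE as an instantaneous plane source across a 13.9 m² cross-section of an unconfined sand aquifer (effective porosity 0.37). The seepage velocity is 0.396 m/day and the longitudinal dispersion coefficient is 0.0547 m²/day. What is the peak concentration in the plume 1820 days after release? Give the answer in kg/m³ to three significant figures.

The peak of an instantaneous 1D plume sits at x = vt; there the Gaussian factor is 1 and C_max = M/(n_e·A·√(4πDt)), where n_e·A is the pore area the mass is dissolved in.
√(4πDt) = √(4π × 0.0547 × 1820) = 35.37 m, so C_max = 0.328/(0.37 × 13.9 × 35.37) = 0.00180 kg/m³.

0.00180 kg/m³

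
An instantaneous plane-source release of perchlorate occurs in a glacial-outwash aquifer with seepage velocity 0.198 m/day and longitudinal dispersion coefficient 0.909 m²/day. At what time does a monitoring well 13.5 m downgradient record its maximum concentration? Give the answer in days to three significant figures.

48.8 days

For the 1D instantaneous-source solution, setting ∂C/∂t = 0 at fixed x gives v²t² + 2Dt − x² = 0, so t = (√(D² + v²x²) − D)/v².
√(D² + v²x²) = √(0.909² + 0.198² × 13.5²) = 2.823; v² = 0.039204.
t = (2.823 − 0.909)/0.039204 = 48.8 days (vs. the pure-advection estimate x/v = 68.2 d).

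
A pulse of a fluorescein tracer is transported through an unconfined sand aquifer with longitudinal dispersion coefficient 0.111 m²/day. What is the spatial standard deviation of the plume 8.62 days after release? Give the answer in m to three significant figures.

1.38 m

Dispersive spreading gives a Gaussian with σ² = 2Dt; advection only shifts the center.
σ = √(2 × 0.111 × 8.62) = 1.38 m.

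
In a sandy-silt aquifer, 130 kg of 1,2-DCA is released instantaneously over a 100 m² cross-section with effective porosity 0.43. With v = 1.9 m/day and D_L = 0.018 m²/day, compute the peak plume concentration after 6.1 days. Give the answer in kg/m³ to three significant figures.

The peak of an instantaneous 1D plume sits at x = vt; there the Gaussian factor is 1 and C_max = M/(n_e·A·√(4πDt)), where n_e·A is the pore area the mass is dissolved in.
√(4πDt) = √(4π × 0.018 × 6.1) = 1.175 m, so C_max = 130/(0.43 × 100 × 1.175) = 2.57 kg/m³.

2.57 kg/m³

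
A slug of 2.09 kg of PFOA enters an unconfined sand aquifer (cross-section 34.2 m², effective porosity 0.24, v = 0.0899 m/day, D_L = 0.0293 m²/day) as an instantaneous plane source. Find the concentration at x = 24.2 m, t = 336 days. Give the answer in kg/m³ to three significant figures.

0.00916 kg/m³

For an instantaneous plane source, C(x,t) = M/(n_e·A·√(4πDt)) · exp(−(x−vt)²/(4Dt)), with n_e·A the pore (flow) area.
Plume center vt = 0.0899 × 336 = 30.2064 m, so the well at 24.2 m is 6.0064 m upgradient of the peak.
√(4πDt) = 11.12 m, giving peak height M/(n_e·A·√(4πDt)) = 2.09/(0.24 × 34.2 × 11.12) = 0.02290 kg/m³.
(x−vt)²/(4Dt) = (-6.0064)²/(4 × 0.0293 × 336) = 0.9161; exp(−0.9161) = 0.4001.
C = 0.02290 × 0.4001 = 0.00916 kg/m³.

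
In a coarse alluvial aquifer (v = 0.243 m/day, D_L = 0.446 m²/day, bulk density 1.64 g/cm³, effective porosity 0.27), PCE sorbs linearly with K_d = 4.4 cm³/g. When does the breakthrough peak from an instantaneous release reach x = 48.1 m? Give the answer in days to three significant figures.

Retardation factor R = 1 + ρ_b·K_d/n = 1 + 1.64 × 4.4/0.27 = 27.73.
Sorption retards both mechanisms: v_R = v/R = 0.008763 m/day, D_R = D/R = 0.01608 m²/day.
Peak time from v_R²t² + 2D_R t − x² = 0: t = (√(D_R² + v_R²x²) − D_R)/v_R².
√(D_R² + v_R²x²) = √(0.01608² + 0.008763² × 48.1²) = 0.4218; v_R² = 7.679e-05.
t = (0.4218 − 0.01608)/7.679e-05 = 5280 days.

5280 days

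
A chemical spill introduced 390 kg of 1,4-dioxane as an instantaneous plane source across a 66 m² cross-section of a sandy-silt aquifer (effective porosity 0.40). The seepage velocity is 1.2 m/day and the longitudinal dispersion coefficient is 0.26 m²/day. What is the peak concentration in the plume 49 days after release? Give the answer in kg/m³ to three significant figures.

1.17 kg/m³

The peak of an instantaneous 1D plume sits at x = vt; there the Gaussian factor is 1 and C_max = M/(n_e·A·√(4πDt)), where n_e·A is the pore area the mass is dissolved in.
√(4πDt) = √(4π × 0.26 × 49) = 12.65 m, so C_max = 390/(0.40 × 66 × 12.65) = 1.17 kg/m³.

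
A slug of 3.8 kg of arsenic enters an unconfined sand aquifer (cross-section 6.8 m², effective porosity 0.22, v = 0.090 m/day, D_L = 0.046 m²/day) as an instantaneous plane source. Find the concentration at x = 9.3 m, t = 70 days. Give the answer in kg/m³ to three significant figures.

For an instantaneous plane source, C(x,t) = M/(n_e·A·√(4πDt)) · exp(−(x−vt)²/(4Dt)), with n_e·A the pore (flow) area.
Plume center vt = 0.090 × 70 = 6.3 m, so the well at 9.3 m is 3 m downgradient of the peak.
√(4πDt) = 6.361 m, giving peak height M/(n_e·A·√(4πDt)) = 3.8/(0.22 × 6.8 × 6.361) = 0.3993 kg/m³.
(x−vt)²/(4Dt) = (3)²/(4 × 0.046 × 70) = 0.6988; exp(−0.6988) = 0.4972.
C = 0.3993 × 0.4972 = 0.199 kg/m³.

0.199 kg/m³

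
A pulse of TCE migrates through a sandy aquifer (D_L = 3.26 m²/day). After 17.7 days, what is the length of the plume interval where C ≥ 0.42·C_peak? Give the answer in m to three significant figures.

28.3 m

The plume is Gaussian with σ = √(2Dt) = √(2 × 3.26 × 17.7) = 10.74 m.
C/C_peak = exp(−Δx²/(2σ²)) = 0.42 ⇒ Δx = σ·√(−2 ln 0.42) = 10.74 × 1.317 = 14.14 m.
Width = 2Δx = 28.3 m.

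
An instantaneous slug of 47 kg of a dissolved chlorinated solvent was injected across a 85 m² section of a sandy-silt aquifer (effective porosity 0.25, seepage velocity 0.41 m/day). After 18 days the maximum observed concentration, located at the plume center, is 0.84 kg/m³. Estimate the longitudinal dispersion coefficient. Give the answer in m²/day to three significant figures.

At the plume center C_max = M/(n_e·A·√(4πDt)), so D = M²/(4πt·(n_e·A·C_max)²).
n_e·A·C_max = 0.25 × 85 × 0.84 = 17.85 kg/m.
D = 47²/(4π × 18 × 17.85²) = 0.0307 m²/day.

0.0307 m²/day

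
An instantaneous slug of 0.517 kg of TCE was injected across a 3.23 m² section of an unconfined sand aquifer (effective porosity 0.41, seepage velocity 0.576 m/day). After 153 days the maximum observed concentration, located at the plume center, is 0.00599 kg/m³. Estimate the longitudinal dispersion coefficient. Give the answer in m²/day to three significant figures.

2.21 m²/day

At the plume center C_max = M/(n_e·A·√(4πDt)), so D = M²/(4πt·(n_e·A·C_max)²).
n_e·A·C_max = 0.41 × 3.23 × 0.00599 = 0.007933 kg/m.
D = 0.517²/(4π × 153 × 0.007933²) = 2.21 m²/day.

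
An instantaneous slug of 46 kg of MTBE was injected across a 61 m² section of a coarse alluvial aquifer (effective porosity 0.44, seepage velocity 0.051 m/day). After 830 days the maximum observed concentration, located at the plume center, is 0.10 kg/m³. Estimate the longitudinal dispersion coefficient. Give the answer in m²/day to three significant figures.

At the plume center C_max = M/(n_e·A·√(4πDt)), so D = M²/(4πt·(n_e·A·C_max)²).
n_e·A·C_max = 0.44 × 61 × 0.10 = 2.684 kg/m.
D = 46²/(4π × 830 × 2.684²) = 0.0282 m²/day.

0.0282 m²/day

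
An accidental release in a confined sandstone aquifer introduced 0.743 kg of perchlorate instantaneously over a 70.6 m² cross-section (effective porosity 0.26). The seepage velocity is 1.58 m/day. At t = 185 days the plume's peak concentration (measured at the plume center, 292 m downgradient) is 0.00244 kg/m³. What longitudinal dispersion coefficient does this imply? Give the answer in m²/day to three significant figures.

At the plume center C_max = M/(n_e·A·√(4πDt)), so D = M²/(4πt·(n_e·A·C_max)²).
n_e·A·C_max = 0.26 × 70.6 × 0.00244 = 0.04479 kg/m.
D = 0.743²/(4π × 185 × 0.04479²) = 0.118 m²/day.

0.118 m²/day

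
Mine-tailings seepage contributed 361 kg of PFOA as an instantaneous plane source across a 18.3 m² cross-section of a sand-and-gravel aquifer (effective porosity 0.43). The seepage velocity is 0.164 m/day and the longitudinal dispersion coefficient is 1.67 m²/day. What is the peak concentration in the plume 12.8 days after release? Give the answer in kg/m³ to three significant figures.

2.80 kg/m³

The peak of an instantaneous 1D plume sits at x = vt; there the Gaussian factor is 1 and C_max = M/(n_e·A·√(4πDt)), where n_e·A is the pore area the mass is dissolved in.
√(4πDt) = √(4π × 1.67 × 12.8) = 16.39 m, so C_max = 361/(0.43 × 18.3 × 16.39) = 2.80 kg/m³.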